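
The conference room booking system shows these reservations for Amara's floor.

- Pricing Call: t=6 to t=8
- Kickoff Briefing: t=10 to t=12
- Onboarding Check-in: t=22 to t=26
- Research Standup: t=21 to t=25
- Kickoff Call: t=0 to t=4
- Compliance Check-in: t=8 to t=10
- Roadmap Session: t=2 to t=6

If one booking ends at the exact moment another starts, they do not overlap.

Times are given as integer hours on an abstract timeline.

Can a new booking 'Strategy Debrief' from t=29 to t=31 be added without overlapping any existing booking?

Kickoff Call: ends t=4 at or before Strategy Debrief starts t=29 → clear.
Roadmap Session: ends t=6 at or before Strategy Debrief starts t=29 → clear.
Pricing Call: ends t=8 at or before Strategy Debrief starts t=29 → clear.
Compliance Check-in: ends t=10 at or before Strategy Debrief starts t=29 → clear.
Kickoff Briefing: ends t=12 at or before Strategy Debrief starts t=29 → clear.
Research Standup: ends t=25 at or before Strategy Debrief starts t=29 → clear.
Onboarding Check-in: ends t=26 at or before Strategy Debrief starts t=29 → clear.

Yes — the slot is free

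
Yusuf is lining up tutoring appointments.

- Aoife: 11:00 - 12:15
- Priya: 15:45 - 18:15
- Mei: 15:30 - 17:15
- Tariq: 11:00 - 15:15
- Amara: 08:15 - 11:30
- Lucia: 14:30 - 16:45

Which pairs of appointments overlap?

Amara & Aoife, Amara & Tariq, Aoife & Tariq, Lucia & Mei, Lucia & Priya, Lucia & Tariq, Mei & Priya

Sorted by start: Amara, Aoife, Tariq, Lucia, Mei, Priya.
Aoife starts before Amara ends → Amara and Aoife overlap.
Tariq starts before Amara ends → Amara and Tariq overlap.
Lucia starts after Amara ends — done with Amara.
Tariq starts before Aoife ends → Aoife and Tariq overlap.
Lucia starts after Aoife ends — done with Aoife.
Lucia starts before Tariq ends → Tariq and Lucia overlap.
Mei starts after Tariq ends — done with Tariq.
Mei starts before Lucia ends → Lucia and Mei overlap.
Priya starts before Lucia ends → Lucia and Priya overlap.
Priya starts before Mei ends → Mei and Priya overlap.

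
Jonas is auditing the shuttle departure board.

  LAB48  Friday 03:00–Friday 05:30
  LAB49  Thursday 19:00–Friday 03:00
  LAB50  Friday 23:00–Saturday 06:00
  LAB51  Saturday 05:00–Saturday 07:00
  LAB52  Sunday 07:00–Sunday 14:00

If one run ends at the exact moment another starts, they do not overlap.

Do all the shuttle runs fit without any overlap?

Sorted by start: LAB49, LAB48, LAB50, LAB51, LAB52.
LAB48 starts exactly when LAB49 ends (back-to-back, no overlap), so LAB49 has no further overlaps.
LAB50 starts after LAB48 ends, so LAB48 has no further overlaps.
LAB51 starts before LAB50 ends → LAB50 and LAB51 overlap.
That's a conflict, so the schedule is not conflict-free.

No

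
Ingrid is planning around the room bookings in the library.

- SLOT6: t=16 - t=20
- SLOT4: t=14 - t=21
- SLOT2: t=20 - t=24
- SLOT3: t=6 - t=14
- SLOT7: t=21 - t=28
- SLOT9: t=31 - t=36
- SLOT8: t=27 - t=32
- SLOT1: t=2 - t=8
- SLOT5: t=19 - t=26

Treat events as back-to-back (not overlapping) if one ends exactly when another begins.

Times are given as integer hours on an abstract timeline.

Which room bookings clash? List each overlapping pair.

SLOT1 & SLOT3, SLOT2 & SLOT4, SLOT2 & SLOT5, SLOT2 & SLOT7, SLOT4 & SLOT5, SLOT4 & SLOT6, SLOT5 & SLOT6, SLOT5 & SLOT7, SLOT7 & SLOT8, SLOT8 & SLOT9

Check each pair: they overlap iff neither finishes before the other starts.
Sorted by start: SLOT1, SLOT3, SLOT4, SLOT6, SLOT5, SLOT2, SLOT7, SLOT8, SLOT9.
SLOT3 starts before SLOT1 ends → SLOT1 and SLOT3 overlap.
SLOT4 starts after SLOT1 ends; SLOT1 is clear from here.
SLOT4 starts exactly when SLOT3 ends (back-to-back, no overlap); SLOT3 is clear from here.
SLOT6 starts before SLOT4 ends → SLOT4 and SLOT6 overlap.
SLOT5 starts before SLOT4 ends → SLOT4 and SLOT5 overlap.
SLOT2 starts before SLOT4 ends → SLOT4 and SLOT2 overlap.
SLOT7 starts exactly when SLOT4 ends (back-to-back, no overlap); SLOT4 is clear from here.
SLOT5 starts before SLOT6 ends → SLOT6 and SLOT5 overlap.
SLOT2 starts exactly when SLOT6 ends (back-to-back, no overlap); SLOT6 is clear from here.
SLOT2 starts before SLOT5 ends → SLOT5 and SLOT2 overlap.
SLOT7 starts before SLOT5 ends → SLOT5 and SLOT7 overlap.
SLOT8 starts after SLOT5 ends; SLOT5 is clear from here.
SLOT7 starts before SLOT2 ends → SLOT2 and SLOT7 overlap.
SLOT8 starts after SLOT2 ends; SLOT2 is clear from here.
SLOT8 starts before SLOT7 ends → SLOT7 and SLOT8 overlap.
SLOT9 starts after SLOT7 ends.
SLOT9 starts before SLOT8 ends → SLOT8 and SLOT9 overlap.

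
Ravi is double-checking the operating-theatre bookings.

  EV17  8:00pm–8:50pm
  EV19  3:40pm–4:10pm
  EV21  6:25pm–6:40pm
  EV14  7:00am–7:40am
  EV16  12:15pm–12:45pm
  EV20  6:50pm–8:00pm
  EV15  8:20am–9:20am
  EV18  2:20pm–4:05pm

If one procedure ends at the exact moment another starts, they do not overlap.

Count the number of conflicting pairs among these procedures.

1

Sorted by start: EV14, EV15, EV16, EV18, EV19, EV21, EV20, EV17.
EV15 starts after EV14 ends, so EV14 has no further overlaps.
EV16 starts after EV15 ends, so EV15 has no further overlaps.
EV18 starts after EV16 ends, so EV16 has no further overlaps.
EV19 starts before EV18 ends → EV18 and EV19 overlap.
EV21 starts after EV18 ends, so EV18 has no further overlaps.
EV21 starts after EV19 ends, so EV19 has no further overlaps.
EV20 starts after EV21 ends, so EV21 has no further overlaps.
EV17 starts exactly when EV20 ends (back-to-back, no overlap).
Overlapping pairs: EV18 & EV19 — 1 in total.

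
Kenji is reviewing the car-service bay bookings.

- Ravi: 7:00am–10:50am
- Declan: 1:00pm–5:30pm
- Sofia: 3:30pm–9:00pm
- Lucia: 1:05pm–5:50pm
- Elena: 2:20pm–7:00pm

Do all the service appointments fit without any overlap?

Two intervals overlap when each starts before the other ends.
Sorted by start: Ravi, Declan, Lucia, Elena, Sofia.
Declan starts after Ravi ends; Ravi is clear from here.
Lucia starts before Declan ends → Declan and Lucia overlap.
That's a conflict, so the schedule is not conflict-free.

No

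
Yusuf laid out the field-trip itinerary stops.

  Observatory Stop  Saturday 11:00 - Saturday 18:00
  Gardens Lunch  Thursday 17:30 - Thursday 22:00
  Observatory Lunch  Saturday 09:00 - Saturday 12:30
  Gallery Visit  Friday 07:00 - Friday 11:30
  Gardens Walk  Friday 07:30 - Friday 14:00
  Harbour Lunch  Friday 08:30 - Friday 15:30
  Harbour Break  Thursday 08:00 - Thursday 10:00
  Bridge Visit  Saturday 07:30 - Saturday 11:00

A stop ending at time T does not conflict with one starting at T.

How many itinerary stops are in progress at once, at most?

3

Walk through starts and ends in time order (an end at T is processed before a start at T):
Thursday 08:00 start Harbour Break → 1
Thursday 10:00 end Harbour Break → 0
Thursday 17:30 start Gardens Lunch → 1
Thursday 22:00 end Gardens Lunch → 0
Friday 07:00 start Gallery Visit → 1
Friday 07:30 start Gardens Walk → 2
Friday 08:30 start Harbour Lunch → 3
Friday 11:30 end Gallery Visit → 2
Friday 14:00 end Gardens Walk → 1
Friday 15:30 end Harbour Lunch → 0
Saturday 07:30 start Bridge Visit → 1
Saturday 09:00 start Observatory Lunch → 2
Saturday 11:00 end Bridge Visit → 1
Saturday 11:00 start Observatory Stop → 2
Saturday 12:30 end Observatory Lunch → 1
Saturday 18:00 end Observatory Stop → 0
Peak is 3, at Friday 08:30 (Gallery Visit, Gardens Walk, Harbour Lunch).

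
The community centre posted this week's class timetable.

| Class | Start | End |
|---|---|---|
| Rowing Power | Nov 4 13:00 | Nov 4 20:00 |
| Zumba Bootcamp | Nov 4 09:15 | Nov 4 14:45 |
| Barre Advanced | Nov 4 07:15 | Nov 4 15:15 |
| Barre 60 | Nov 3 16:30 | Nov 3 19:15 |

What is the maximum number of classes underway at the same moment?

Sweep the timeline, counting +1 at each start and −1 at each end (ends before starts at a tie):
Nov 3 16:30 start Barre 60 → 1
Nov 3 19:15 end Barre 60 → 0
Nov 4 07:15 start Barre Advanced → 1
Nov 4 09:15 start Zumba Bootcamp → 2
Nov 4 13:00 start Rowing Power → 3
Nov 4 14:45 end Zumba Bootcamp → 2
Nov 4 15:15 end Barre Advanced → 1
Nov 4 20:00 end Rowing Power → 0
Peak is 3, at Nov 4 13:00 (Barre Advanced, Rowing Power, Zumba Bootcamp).

3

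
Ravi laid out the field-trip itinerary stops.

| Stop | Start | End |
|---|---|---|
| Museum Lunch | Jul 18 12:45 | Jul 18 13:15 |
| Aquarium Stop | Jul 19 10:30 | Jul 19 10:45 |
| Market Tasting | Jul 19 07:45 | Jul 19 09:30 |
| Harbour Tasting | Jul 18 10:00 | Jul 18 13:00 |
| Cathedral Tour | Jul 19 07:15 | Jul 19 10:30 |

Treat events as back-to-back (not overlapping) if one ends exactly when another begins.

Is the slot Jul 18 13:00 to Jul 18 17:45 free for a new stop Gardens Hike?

No — it overlaps Museum Lunch

Harbour Tasting: ends Jul 18 13:00 at or before Gardens Hike starts Jul 18 13:00 → clear.
Museum Lunch: starts Jul 18 12:45 before Gardens Hike ends Jul 18 17:45, and ends Jul 18 13:15 after Gardens Hike starts Jul 18 13:00 → overlap.
Cathedral Tour: starts Jul 19 07:15 at or after Gardens Hike ends Jul 18 17:45 → clear.
Market Tasting: starts Jul 19 07:45 at or after Gardens Hike ends Jul 18 17:45 → clear.
Aquarium Stop: starts Jul 19 10:30 at or after Gardens Hike ends Jul 18 17:45 → clear.
Gardens Hike overlaps Museum Lunch.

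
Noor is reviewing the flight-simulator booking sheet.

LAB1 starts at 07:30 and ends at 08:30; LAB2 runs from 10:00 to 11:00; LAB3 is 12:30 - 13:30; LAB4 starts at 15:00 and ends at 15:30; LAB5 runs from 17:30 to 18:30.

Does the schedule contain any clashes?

Sorted by start: LAB1, LAB2, LAB3, LAB4, LAB5.
LAB2 starts after LAB1 ends; LAB1 is clear from here.
LAB3 starts after LAB2 ends; LAB2 is clear from here.
LAB4 starts after LAB3 ends; LAB3 is clear from here.
LAB5 starts after LAB4 ends.
Every pair is clear; the schedule has no overlaps.

No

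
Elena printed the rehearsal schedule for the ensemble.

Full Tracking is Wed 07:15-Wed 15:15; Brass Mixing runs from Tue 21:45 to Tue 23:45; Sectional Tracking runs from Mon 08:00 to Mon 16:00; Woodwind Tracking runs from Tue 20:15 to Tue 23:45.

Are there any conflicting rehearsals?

Sorted by start: Sectional Tracking, Woodwind Tracking, Brass Mixing, Full Tracking.
Woodwind Tracking starts after Sectional Tracking ends, so Sectional Tracking has no further overlaps.
Brass Mixing starts before Woodwind Tracking ends → Woodwind Tracking and Brass Mixing overlap.
That's a conflict, so the schedule is not conflict-free.

Yes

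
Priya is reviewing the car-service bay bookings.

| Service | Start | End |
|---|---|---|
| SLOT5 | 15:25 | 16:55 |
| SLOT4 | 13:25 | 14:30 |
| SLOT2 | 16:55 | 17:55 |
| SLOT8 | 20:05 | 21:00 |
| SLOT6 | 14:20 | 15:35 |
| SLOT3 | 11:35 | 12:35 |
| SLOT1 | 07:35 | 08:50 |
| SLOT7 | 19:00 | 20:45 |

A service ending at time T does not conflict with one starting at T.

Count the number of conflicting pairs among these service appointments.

Two intervals overlap when each starts before the other ends.
Sorted by start: SLOT1, SLOT3, SLOT4, SLOT6, SLOT5, SLOT2, SLOT7, SLOT8.
SLOT3 starts after SLOT1 ends; SLOT1 is clear from here.
SLOT4 starts after SLOT3 ends; SLOT3 is clear from here.
SLOT6 starts before SLOT4 ends → SLOT4 and SLOT6 overlap.
SLOT5 starts after SLOT4 ends; SLOT4 is clear from here.
SLOT5 starts before SLOT6 ends → SLOT6 and SLOT5 overlap.
SLOT2 starts after SLOT6 ends; SLOT6 is clear from here.
SLOT2 starts exactly when SLOT5 ends (back-to-back, no overlap); SLOT5 is clear from here.
SLOT7 starts after SLOT2 ends; SLOT2 is clear from here.
SLOT8 starts before SLOT7 ends → SLOT7 and SLOT8 overlap.
Overlapping pairs: SLOT4 & SLOT6, SLOT5 & SLOT6, SLOT7 & SLOT8 — 3 in total.

3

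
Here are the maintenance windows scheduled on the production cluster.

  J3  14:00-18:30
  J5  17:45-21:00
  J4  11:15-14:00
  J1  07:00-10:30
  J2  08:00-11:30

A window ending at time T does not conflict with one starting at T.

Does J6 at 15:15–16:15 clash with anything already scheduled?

J1: ends 10:30 at or before J6 starts 15:15 → clear.
J2: ends 11:30 at or before J6 starts 15:15 → clear.
J4: ends 14:00 at or before J6 starts 15:15 → clear.
J3: starts 14:00 before J6 ends 16:15, and ends 18:30 after J6 starts 15:15 → overlap.
J5: starts 17:45 at or after J6 ends 16:15 → clear.
J6 overlaps J3.

Yes — it overlaps J3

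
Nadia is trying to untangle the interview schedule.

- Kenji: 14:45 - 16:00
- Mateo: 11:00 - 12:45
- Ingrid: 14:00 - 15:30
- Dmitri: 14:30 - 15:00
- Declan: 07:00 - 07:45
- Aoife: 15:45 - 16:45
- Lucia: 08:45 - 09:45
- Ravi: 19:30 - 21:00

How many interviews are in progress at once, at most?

3

Sweep the timeline, counting +1 at each start and −1 at each end (ends before starts at a tie):
07:00 start Declan → 1
07:45 end Declan → 0
08:45 start Lucia → 1
09:45 end Lucia → 0
11:00 start Mateo → 1
12:45 end Mateo → 0
14:00 start Ingrid → 1
14:30 start Dmitri → 2
14:45 start Kenji → 3
15:00 end Dmitri → 2
15:30 end Ingrid → 1
15:45 start Aoife → 2
16:00 end Kenji → 1
16:45 end Aoife → 0
19:30 start Ravi → 1
21:00 end Ravi → 0
Peak is 3, at 14:45 (Dmitri, Ingrid, Kenji).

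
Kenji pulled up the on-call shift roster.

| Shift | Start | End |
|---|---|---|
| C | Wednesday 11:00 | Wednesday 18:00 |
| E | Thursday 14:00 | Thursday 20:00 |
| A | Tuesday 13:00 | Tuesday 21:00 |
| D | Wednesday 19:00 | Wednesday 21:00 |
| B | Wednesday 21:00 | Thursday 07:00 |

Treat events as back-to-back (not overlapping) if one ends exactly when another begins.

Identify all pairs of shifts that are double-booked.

no conflicts

Check each pair: they overlap iff neither finishes before the other starts.
Sorted by start: A, C, D, B, E.
C starts after A ends, so nothing later overlaps A either.
D starts after C ends, so nothing later overlaps C either.
B starts exactly when D ends (back-to-back, no overlap), so nothing later overlaps D either.
E starts after B ends.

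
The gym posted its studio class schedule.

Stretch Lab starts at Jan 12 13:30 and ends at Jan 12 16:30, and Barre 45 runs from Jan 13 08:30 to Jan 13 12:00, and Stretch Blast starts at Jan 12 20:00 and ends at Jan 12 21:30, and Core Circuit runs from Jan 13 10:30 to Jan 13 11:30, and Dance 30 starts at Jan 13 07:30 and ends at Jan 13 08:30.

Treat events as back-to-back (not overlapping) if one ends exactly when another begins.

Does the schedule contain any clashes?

Yes

Sorted by start: Stretch Lab, Stretch Blast, Dance 30, Barre 45, Core Circuit.
Stretch Blast starts after Stretch Lab ends; Stretch Lab is clear from here.
Dance 30 starts after Stretch Blast ends; Stretch Blast is clear from here.
Barre 45 starts exactly when Dance 30 ends (back-to-back, no overlap); Dance 30 is clear from here.
Core Circuit starts before Barre 45 ends → Barre 45 and Core Circuit overlap.
That's a conflict, so the schedule is not conflict-free.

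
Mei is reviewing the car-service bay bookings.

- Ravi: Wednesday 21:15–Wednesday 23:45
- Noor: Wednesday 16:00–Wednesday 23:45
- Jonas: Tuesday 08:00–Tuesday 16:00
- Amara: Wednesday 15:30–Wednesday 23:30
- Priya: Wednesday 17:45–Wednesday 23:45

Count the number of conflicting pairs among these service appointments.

Sorted by start: Jonas, Amara, Noor, Priya, Ravi.
Amara starts after Jonas ends; Jonas is clear from here.
Noor starts before Amara ends → Amara and Noor overlap.
Priya starts before Amara ends → Amara and Priya overlap.
Ravi starts before Amara ends → Amara and Ravi overlap.
Priya starts before Noor ends → Noor and Priya overlap.
Ravi starts before Noor ends → Noor and Ravi overlap.
Ravi starts before Priya ends → Priya and Ravi overlap.
Overlapping pairs: Amara & Noor, Amara & Priya, Amara & Ravi, Noor & Priya, Noor & Ravi, Priya & Ravi — 6 in total.

6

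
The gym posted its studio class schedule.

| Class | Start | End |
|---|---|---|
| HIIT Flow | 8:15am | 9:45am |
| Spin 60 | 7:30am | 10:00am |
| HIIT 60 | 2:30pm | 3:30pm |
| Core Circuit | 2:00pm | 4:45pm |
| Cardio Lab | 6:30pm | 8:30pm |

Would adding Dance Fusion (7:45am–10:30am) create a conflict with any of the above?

Yes — it overlaps HIIT Flow, Spin 60

Spin 60: starts 7:30am before Dance Fusion ends 10:30am, and ends 10:00am after Dance Fusion starts 7:45am → overlap.
HIIT Flow: starts 8:15am before Dance Fusion ends 10:30am, and ends 9:45am after Dance Fusion starts 7:45am → overlap.
Core Circuit: starts 2:00pm at or after Dance Fusion ends 10:30am → clear.
HIIT 60: starts 2:30pm at or after Dance Fusion ends 10:30am → clear.
Cardio Lab: starts 6:30pm at or after Dance Fusion ends 10:30am → clear.
Dance Fusion overlaps HIIT Flow, Spin 60.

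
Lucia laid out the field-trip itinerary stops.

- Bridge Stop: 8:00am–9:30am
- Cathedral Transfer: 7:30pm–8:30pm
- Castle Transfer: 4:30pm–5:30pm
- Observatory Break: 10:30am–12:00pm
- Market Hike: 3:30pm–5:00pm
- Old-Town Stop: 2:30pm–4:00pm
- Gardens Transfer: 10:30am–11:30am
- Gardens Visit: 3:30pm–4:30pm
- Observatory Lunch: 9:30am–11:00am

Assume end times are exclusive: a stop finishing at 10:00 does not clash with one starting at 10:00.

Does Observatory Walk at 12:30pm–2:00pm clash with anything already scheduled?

Bridge Stop: ends 9:30am at or before Observatory Walk starts 12:30pm → clear.
Observatory Lunch: ends 11:00am at or before Observatory Walk starts 12:30pm → clear.
Gardens Transfer: ends 11:30am at or before Observatory Walk starts 12:30pm → clear.
Observatory Break: ends 12:00pm at or before Observatory Walk starts 12:30pm → clear.
Old-Town Stop: starts 2:30pm at or after Observatory Walk ends 2:00pm → clear.
Gardens Visit: starts 3:30pm at or after Observatory Walk ends 2:00pm → clear.
Market Hike: starts 3:30pm at or after Observatory Walk ends 2:00pm → clear.
Castle Transfer: starts 4:30pm at or after Observatory Walk ends 2:00pm → clear.
Cathedral Transfer: starts 7:30pm at or after Observatory Walk ends 2:00pm → clear.

No — it doesn't clash with anything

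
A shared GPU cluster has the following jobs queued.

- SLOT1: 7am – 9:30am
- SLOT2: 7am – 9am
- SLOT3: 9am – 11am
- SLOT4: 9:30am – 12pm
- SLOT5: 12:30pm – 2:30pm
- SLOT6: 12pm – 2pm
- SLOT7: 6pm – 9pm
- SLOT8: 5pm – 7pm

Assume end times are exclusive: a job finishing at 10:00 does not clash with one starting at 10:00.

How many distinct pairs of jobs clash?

Sorted by start: SLOT1, SLOT2, SLOT3, SLOT4, SLOT6, SLOT5, SLOT8, SLOT7.
SLOT2 starts before SLOT1 ends → SLOT1 and SLOT2 overlap.
SLOT3 starts before SLOT1 ends → SLOT1 and SLOT3 overlap.
SLOT4 starts exactly when SLOT1 ends (back-to-back, no overlap); SLOT1 is clear from here.
SLOT3 starts exactly when SLOT2 ends (back-to-back, no overlap); SLOT2 is clear from here.
SLOT4 starts before SLOT3 ends → SLOT3 and SLOT4 overlap.
SLOT6 starts after SLOT3 ends; SLOT3 is clear from here.
SLOT6 starts exactly when SLOT4 ends (back-to-back, no overlap); SLOT4 is clear from here.
SLOT5 starts before SLOT6 ends → SLOT6 and SLOT5 overlap.
SLOT8 starts after SLOT6 ends; SLOT6 is clear from here.
SLOT8 starts after SLOT5 ends; SLOT5 is clear from here.
SLOT7 starts before SLOT8 ends → SLOT8 and SLOT7 overlap.
Overlapping pairs: SLOT1 & SLOT2, SLOT1 & SLOT3, SLOT3 & SLOT4, SLOT5 & SLOT6, SLOT7 & SLOT8 — 5 in total.

5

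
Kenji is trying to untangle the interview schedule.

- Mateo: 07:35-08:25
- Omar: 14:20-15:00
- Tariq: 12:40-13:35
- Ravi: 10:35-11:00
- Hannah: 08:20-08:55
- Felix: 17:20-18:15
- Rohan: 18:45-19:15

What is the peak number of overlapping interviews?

2

Sort all start/end points and keep a running count:
07:35 start Mateo → 1
08:20 start Hannah → 2
08:25 end Mateo → 1
08:55 end Hannah → 0
10:35 start Ravi → 1
11:00 end Ravi → 0
12:40 start Tariq → 1
13:35 end Tariq → 0
14:20 start Omar → 1
15:00 end Omar → 0
17:20 start Felix → 1
18:15 end Felix → 0
18:45 start Rohan → 1
19:15 end Rohan → 0
Peak is 2, at 08:20 (Hannah, Mateo).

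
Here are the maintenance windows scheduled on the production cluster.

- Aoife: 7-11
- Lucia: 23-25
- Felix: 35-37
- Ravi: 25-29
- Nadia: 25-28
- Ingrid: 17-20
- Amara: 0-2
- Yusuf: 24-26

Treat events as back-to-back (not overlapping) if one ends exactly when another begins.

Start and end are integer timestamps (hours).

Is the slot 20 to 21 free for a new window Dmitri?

Amara: ends 2 at or before Dmitri starts 20 → clear.
Aoife: ends 11 at or before Dmitri starts 20 → clear.
Ingrid: ends 20 at or before Dmitri starts 20 → clear.
Lucia: starts 23 at or after Dmitri ends 21 → clear.
Yusuf: starts 24 at or after Dmitri ends 21 → clear.
Ravi: starts 25 at or after Dmitri ends 21 → clear.
Nadia: starts 25 at or after Dmitri ends 21 → clear.
Felix: starts 35 at or after Dmitri ends 21 → clear.

Yes — the slot is free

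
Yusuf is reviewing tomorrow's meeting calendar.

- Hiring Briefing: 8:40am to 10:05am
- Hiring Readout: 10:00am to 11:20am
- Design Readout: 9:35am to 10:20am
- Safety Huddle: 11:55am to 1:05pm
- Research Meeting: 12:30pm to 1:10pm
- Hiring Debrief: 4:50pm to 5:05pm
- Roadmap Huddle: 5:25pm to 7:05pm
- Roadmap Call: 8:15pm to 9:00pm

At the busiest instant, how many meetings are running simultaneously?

3

Sweep the timeline, counting +1 at each start and −1 at each end (ends before starts at a tie):
8:40am start Hiring Briefing → 1
9:35am start Design Readout → 2
10:00am start Hiring Readout → 3
10:05am end Hiring Briefing → 2
10:20am end Design Readout → 1
11:20am end Hiring Readout → 0
11:55am start Safety Huddle → 1
12:30pm start Research Meeting → 2
1:05pm end Safety Huddle → 1
1:10pm end Research Meeting → 0
4:50pm start Hiring Debrief → 1
5:05pm end Hiring Debrief → 0
5:25pm start Roadmap Huddle → 1
7:05pm end Roadmap Huddle → 0
8:15pm start Roadmap Call → 1
9:00pm end Roadmap Call → 0
Peak is 3, at 10:00am (Design Readout, Hiring Briefing, Hiring Readout).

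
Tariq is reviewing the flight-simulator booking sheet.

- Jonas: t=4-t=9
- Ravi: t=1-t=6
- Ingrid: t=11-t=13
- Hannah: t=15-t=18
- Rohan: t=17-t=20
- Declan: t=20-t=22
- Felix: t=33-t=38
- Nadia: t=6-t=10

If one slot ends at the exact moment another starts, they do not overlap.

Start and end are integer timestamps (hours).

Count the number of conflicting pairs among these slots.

3

Sorted by start: Ravi, Jonas, Nadia, Ingrid, Hannah, Rohan, Declan, Felix.
Jonas starts before Ravi ends → Ravi and Jonas overlap.
Nadia starts exactly when Ravi ends (back-to-back, no overlap), so nothing later overlaps Ravi either.
Nadia starts before Jonas ends → Jonas and Nadia overlap.
Ingrid starts after Jonas ends, so nothing later overlaps Jonas either.
Ingrid starts after Nadia ends, so nothing later overlaps Nadia either.
Hannah starts after Ingrid ends, so nothing later overlaps Ingrid either.
Rohan starts before Hannah ends → Hannah and Rohan overlap.
Declan starts after Hannah ends, so nothing later overlaps Hannah either.
Declan starts exactly when Rohan ends (back-to-back, no overlap), so nothing later overlaps Rohan either.
Felix starts after Declan ends.
Overlapping pairs: Hannah & Rohan, Jonas & Nadia, Jonas & Ravi — 3 in total.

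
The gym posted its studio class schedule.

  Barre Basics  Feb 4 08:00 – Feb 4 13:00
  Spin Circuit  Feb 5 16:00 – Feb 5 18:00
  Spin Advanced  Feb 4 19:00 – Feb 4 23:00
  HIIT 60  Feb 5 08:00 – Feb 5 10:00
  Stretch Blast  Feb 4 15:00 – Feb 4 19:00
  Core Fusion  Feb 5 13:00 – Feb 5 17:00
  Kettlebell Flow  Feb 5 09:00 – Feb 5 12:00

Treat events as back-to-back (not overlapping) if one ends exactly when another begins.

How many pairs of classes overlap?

2

Sorted by start: Barre Basics, Stretch Blast, Spin Advanced, HIIT 60, Kettlebell Flow, Core Fusion, Spin Circuit.
Stretch Blast starts after Barre Basics ends — done with Barre Basics.
Spin Advanced starts exactly when Stretch Blast ends (back-to-back, no overlap) — done with Stretch Blast.
HIIT 60 starts after Spin Advanced ends — done with Spin Advanced.
Kettlebell Flow starts before HIIT 60 ends → HIIT 60 and Kettlebell Flow overlap.
Core Fusion starts after HIIT 60 ends — done with HIIT 60.
Core Fusion starts after Kettlebell Flow ends — done with Kettlebell Flow.
Spin Circuit starts before Core Fusion ends → Core Fusion and Spin Circuit overlap.
Overlapping pairs: Core Fusion & Spin Circuit, HIIT 60 & Kettlebell Flow — 2 in total.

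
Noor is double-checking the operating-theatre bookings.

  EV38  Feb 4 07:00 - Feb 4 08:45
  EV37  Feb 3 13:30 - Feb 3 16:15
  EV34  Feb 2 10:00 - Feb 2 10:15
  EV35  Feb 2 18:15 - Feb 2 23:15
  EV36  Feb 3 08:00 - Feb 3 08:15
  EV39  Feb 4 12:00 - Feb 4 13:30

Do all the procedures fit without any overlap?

Sorted by start: EV34, EV35, EV36, EV37, EV38, EV39.
EV35 starts after EV34 ends, so EV34 has no further overlaps.
EV36 starts after EV35 ends, so EV35 has no further overlaps.
EV37 starts after EV36 ends, so EV36 has no further overlaps.
EV38 starts after EV37 ends, so EV37 has no further overlaps.
EV39 starts after EV38 ends.
Every pair is clear; the schedule has no overlaps.

Yes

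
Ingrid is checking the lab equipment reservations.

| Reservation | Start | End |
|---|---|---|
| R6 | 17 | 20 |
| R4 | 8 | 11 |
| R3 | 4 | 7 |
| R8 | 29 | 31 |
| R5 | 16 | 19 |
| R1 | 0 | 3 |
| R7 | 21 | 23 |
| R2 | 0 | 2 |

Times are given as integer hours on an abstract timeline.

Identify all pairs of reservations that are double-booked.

Two intervals overlap when each starts before the other ends.
Sorted by start: R1, R2, R3, R4, R5, R6, R7, R8.
R2 starts before R1 ends → R1 and R2 overlap.
R3 starts after R1 ends, so nothing later overlaps R1 either.
R3 starts after R2 ends, so nothing later overlaps R2 either.
R4 starts after R3 ends, so nothing later overlaps R3 either.
R5 starts after R4 ends, so nothing later overlaps R4 either.
R6 starts before R5 ends → R5 and R6 overlap.
R7 starts after R5 ends, so nothing later overlaps R5 either.
R7 starts after R6 ends, so nothing later overlaps R6 either.
R8 starts after R7 ends.

R1 & R2, R5 & R6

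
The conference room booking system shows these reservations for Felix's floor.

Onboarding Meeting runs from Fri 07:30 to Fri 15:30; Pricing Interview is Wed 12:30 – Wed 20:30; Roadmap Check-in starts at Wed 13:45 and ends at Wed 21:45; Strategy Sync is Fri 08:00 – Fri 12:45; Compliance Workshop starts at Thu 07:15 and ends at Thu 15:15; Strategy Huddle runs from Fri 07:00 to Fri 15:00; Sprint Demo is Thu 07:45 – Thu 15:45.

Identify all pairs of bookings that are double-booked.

Sorted by start: Pricing Interview, Roadmap Check-in, Compliance Workshop, Sprint Demo, Strategy Huddle, Onboarding Meeting, Strategy Sync.
Roadmap Check-in starts before Pricing Interview ends → Pricing Interview and Roadmap Check-in overlap.
Compliance Workshop starts after Pricing Interview ends; Pricing Interview is clear from here.
Compliance Workshop starts after Roadmap Check-in ends; Roadmap Check-in is clear from here.
Sprint Demo starts before Compliance Workshop ends → Compliance Workshop and Sprint Demo overlap.
Strategy Huddle starts after Compliance Workshop ends; Compliance Workshop is clear from here.
Strategy Huddle starts after Sprint Demo ends; Sprint Demo is clear from here.
Onboarding Meeting starts before Strategy Huddle ends → Strategy Huddle and Onboarding Meeting overlap.
Strategy Sync starts before Strategy Huddle ends → Strategy Huddle and Strategy Sync overlap.
Strategy Sync starts before Onboarding Meeting ends → Onboarding Meeting and Strategy Sync overlap.

Compliance Workshop & Sprint Demo, Onboarding Meeting & Strategy Huddle, Onboarding Meeting & Strategy Sync, Pricing Interview & Roadmap Check-in, Strategy Huddle & Strategy Sync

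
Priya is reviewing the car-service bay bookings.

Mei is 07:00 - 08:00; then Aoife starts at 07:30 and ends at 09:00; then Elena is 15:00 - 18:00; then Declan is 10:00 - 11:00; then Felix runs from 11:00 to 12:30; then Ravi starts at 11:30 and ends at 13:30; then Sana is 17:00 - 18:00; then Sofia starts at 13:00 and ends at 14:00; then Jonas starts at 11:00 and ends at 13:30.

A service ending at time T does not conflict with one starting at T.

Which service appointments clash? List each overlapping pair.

Aoife & Mei, Elena & Sana, Felix & Jonas, Felix & Ravi, Jonas & Ravi, Jonas & Sofia, Ravi & Sofia

Sorted by start: Mei, Aoife, Declan, Jonas, Felix, Ravi, Sofia, Elena, Sana.
Aoife starts before Mei ends → Mei and Aoife overlap.
Declan starts after Mei ends — done with Mei.
Declan starts after Aoife ends — done with Aoife.
Jonas starts exactly when Declan ends (back-to-back, no overlap) — done with Declan.
Felix starts before Jonas ends → Jonas and Felix overlap.
Ravi starts before Jonas ends → Jonas and Ravi overlap.
Sofia starts before Jonas ends → Jonas and Sofia overlap.
Elena starts after Jonas ends — done with Jonas.
Ravi starts before Felix ends → Felix and Ravi overlap.
Sofia starts after Felix ends — done with Felix.
Sofia starts before Ravi ends → Ravi and Sofia overlap.
Elena starts after Ravi ends — done with Ravi.
Elena starts after Sofia ends — done with Sofia.
Sana starts before Elena ends → Elena and Sana overlap.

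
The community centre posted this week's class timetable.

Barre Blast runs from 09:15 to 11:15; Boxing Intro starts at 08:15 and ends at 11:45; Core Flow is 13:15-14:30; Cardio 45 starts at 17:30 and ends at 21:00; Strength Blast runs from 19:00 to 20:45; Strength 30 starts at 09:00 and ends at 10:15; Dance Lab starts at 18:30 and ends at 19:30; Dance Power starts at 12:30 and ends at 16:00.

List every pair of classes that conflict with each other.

Barre Blast & Boxing Intro, Barre Blast & Strength 30, Boxing Intro & Strength 30, Cardio 45 & Dance Lab, Cardio 45 & Strength Blast, Core Flow & Dance Power, Dance Lab & Strength Blast

Sorted by start: Boxing Intro, Strength 30, Barre Blast, Dance Power, Core Flow, Cardio 45, Dance Lab, Strength Blast.
Strength 30 starts before Boxing Intro ends → Boxing Intro and Strength 30 overlap.
Barre Blast starts before Boxing Intro ends → Boxing Intro and Barre Blast overlap.
Dance Power starts after Boxing Intro ends, so Boxing Intro has no further overlaps.
Barre Blast starts before Strength 30 ends → Strength 30 and Barre Blast overlap.
Dance Power starts after Strength 30 ends, so Strength 30 has no further overlaps.
Dance Power starts after Barre Blast ends, so Barre Blast has no further overlaps.
Core Flow starts before Dance Power ends → Dance Power and Core Flow overlap.
Cardio 45 starts after Dance Power ends, so Dance Power has no further overlaps.
Cardio 45 starts after Core Flow ends, so Core Flow has no further overlaps.
Dance Lab starts before Cardio 45 ends → Cardio 45 and Dance Lab overlap.
Strength Blast starts before Cardio 45 ends → Cardio 45 and Strength Blast overlap.
Strength Blast starts before Dance Lab ends → Dance Lab and Strength Blast overlap.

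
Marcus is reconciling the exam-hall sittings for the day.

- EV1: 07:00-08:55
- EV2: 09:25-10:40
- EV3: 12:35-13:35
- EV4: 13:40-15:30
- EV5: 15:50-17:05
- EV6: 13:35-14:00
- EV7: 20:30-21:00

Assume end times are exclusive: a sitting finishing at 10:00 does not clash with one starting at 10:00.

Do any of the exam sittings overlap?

Yes

Two intervals overlap when each starts before the other ends.
Sorted by start: EV1, EV2, EV3, EV6, EV4, EV5, EV7.
EV2 starts after EV1 ends — done with EV1.
EV3 starts after EV2 ends — done with EV2.
EV6 starts exactly when EV3 ends (back-to-back, no overlap) — done with EV3.
EV4 starts before EV6 ends → EV6 and EV4 overlap.
That's a conflict, so the schedule is not conflict-free.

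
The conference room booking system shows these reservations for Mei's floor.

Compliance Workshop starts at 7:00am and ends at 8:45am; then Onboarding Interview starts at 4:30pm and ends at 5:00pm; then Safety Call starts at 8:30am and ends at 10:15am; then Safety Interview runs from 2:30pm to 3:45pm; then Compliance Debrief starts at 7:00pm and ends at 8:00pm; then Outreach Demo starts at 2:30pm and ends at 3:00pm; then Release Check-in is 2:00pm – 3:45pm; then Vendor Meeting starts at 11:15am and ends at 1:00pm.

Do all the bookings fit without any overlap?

Sorted by start: Compliance Workshop, Safety Call, Vendor Meeting, Release Check-in, Outreach Demo, Safety Interview, Onboarding Interview, Compliance Debrief.
Safety Call starts before Compliance Workshop ends → Compliance Workshop and Safety Call overlap.
That's a conflict, so the schedule is not conflict-free.

No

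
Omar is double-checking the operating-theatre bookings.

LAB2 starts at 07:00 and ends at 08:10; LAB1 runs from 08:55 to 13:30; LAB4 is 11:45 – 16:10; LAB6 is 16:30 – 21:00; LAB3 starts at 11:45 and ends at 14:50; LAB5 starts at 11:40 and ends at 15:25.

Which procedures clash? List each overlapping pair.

LAB1 & LAB3, LAB1 & LAB4, LAB1 & LAB5, LAB3 & LAB4, LAB3 & LAB5, LAB4 & LAB5

Sorted by start: LAB2, LAB1, LAB5, LAB3, LAB4, LAB6.
LAB1 starts after LAB2 ends — done with LAB2.
LAB5 starts before LAB1 ends → LAB1 and LAB5 overlap.
LAB3 starts before LAB1 ends → LAB1 and LAB3 overlap.
LAB4 starts before LAB1 ends → LAB1 and LAB4 overlap.
LAB6 starts after LAB1 ends.
LAB3 starts before LAB5 ends → LAB5 and LAB3 overlap.
LAB4 starts before LAB5 ends → LAB5 and LAB4 overlap.
LAB6 starts after LAB5 ends.
LAB4 starts before LAB3 ends → LAB3 and LAB4 overlap.
LAB6 starts after LAB3 ends.
LAB6 starts after LAB4 ends.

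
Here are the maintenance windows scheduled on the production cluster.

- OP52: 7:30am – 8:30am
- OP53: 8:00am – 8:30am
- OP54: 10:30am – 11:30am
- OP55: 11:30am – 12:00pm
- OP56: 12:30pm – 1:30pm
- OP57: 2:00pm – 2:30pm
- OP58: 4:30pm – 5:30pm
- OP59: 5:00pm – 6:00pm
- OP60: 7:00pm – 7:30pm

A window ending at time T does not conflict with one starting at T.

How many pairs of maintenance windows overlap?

2

Two intervals overlap when each starts before the other ends.
Sorted by start: OP52, OP53, OP54, OP55, OP56, OP57, OP58, OP59, OP60.
OP53 starts before OP52 ends → OP52 and OP53 overlap.
OP54 starts after OP52 ends — done with OP52.
OP54 starts after OP53 ends — done with OP53.
OP55 starts exactly when OP54 ends (back-to-back, no overlap) — done with OP54.
OP56 starts after OP55 ends — done with OP55.
OP57 starts after OP56 ends — done with OP56.
OP58 starts after OP57 ends — done with OP57.
OP59 starts before OP58 ends → OP58 and OP59 overlap.
OP60 starts after OP58 ends.
OP60 starts after OP59 ends.
Overlapping pairs: OP52 & OP53, OP58 & OP59 — 2 in total.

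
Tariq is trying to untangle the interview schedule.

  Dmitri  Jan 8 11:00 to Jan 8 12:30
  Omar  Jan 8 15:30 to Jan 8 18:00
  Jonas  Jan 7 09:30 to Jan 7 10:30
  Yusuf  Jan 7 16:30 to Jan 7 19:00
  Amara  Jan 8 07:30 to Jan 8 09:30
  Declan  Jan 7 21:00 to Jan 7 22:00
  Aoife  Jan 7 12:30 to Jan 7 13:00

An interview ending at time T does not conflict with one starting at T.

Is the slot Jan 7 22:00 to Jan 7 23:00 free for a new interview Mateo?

Yes — the slot is free

Jonas: ends Jan 7 10:30 at or before Mateo starts Jan 7 22:00 → clear.
Aoife: ends Jan 7 13:00 at or before Mateo starts Jan 7 22:00 → clear.
Yusuf: ends Jan 7 19:00 at or before Mateo starts Jan 7 22:00 → clear.
Declan: ends Jan 7 22:00 at or before Mateo starts Jan 7 22:00 → clear.
Amara: starts Jan 8 07:30 at or after Mateo ends Jan 7 23:00 → clear.
Dmitri: starts Jan 8 11:00 at or after Mateo ends Jan 7 23:00 → clear.
Omar: starts Jan 8 15:30 at or after Mateo ends Jan 7 23:00 → clear.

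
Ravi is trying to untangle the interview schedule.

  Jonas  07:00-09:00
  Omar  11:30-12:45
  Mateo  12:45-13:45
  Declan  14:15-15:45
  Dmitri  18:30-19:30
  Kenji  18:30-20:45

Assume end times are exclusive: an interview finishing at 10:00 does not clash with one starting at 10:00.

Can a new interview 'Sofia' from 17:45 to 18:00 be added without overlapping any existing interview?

Yes — the slot is free

Jonas: ends 09:00 at or before Sofia starts 17:45 → clear.
Omar: ends 12:45 at or before Sofia starts 17:45 → clear.
Mateo: ends 13:45 at or before Sofia starts 17:45 → clear.
Declan: ends 15:45 at or before Sofia starts 17:45 → clear.
Dmitri: starts 18:30 at or after Sofia ends 18:00 → clear.
Kenji: starts 18:30 at or after Sofia ends 18:00 → clear.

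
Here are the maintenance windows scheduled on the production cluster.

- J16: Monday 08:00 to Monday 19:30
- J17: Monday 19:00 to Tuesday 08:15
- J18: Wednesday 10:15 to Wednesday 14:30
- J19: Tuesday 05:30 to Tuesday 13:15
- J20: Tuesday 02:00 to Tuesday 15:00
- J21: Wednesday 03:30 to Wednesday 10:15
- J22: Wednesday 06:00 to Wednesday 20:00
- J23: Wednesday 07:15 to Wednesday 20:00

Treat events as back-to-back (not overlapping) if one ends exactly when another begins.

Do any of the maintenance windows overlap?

Yes

Sorted by start: J16, J17, J20, J19, J21, J22, J23, J18.
J17 starts before J16 ends → J16 and J17 overlap.
That's a conflict, so the schedule is not conflict-free.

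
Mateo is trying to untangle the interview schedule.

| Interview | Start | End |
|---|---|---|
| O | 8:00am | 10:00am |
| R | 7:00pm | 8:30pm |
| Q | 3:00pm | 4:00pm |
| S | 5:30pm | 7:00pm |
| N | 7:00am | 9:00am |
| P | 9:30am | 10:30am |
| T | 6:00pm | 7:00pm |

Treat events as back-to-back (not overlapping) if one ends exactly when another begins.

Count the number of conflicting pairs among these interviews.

Sorted by start: N, O, P, Q, S, T, R.
O starts before N ends → N and O overlap.
P starts after N ends; N is clear from here.
P starts before O ends → O and P overlap.
Q starts after O ends; O is clear from here.
Q starts after P ends; P is clear from here.
S starts after Q ends; Q is clear from here.
T starts before S ends → S and T overlap.
R starts exactly when S ends (back-to-back, no overlap).
R starts exactly when T ends (back-to-back, no overlap).
Overlapping pairs: N & O, O & P, S & T — 3 in total.

3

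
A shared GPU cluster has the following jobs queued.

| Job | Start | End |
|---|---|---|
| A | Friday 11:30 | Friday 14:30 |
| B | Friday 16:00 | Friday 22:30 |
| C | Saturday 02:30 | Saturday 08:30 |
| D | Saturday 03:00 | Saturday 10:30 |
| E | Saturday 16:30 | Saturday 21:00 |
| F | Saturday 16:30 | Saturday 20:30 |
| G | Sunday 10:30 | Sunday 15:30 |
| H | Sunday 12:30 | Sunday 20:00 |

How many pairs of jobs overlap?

3

Sorted by start: A, B, C, D, E, F, G, H.
B starts after A ends, so A has no further overlaps.
C starts after B ends, so B has no further overlaps.
D starts before C ends → C and D overlap.
E starts after C ends, so C has no further overlaps.
E starts after D ends, so D has no further overlaps.
F starts before E ends → E and F overlap.
G starts after E ends, so E has no further overlaps.
G starts after F ends, so F has no further overlaps.
H starts before G ends → G and H overlap.
Overlapping pairs: C & D, E & F, G & H — 3 in total.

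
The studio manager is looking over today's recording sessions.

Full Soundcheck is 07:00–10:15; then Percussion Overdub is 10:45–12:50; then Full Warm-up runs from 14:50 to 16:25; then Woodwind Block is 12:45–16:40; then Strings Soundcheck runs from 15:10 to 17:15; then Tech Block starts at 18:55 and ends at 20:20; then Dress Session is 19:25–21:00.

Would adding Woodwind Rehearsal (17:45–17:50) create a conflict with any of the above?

No — it doesn't clash with anything

Full Soundcheck: ends 10:15 at or before Woodwind Rehearsal starts 17:45 → clear.
Percussion Overdub: ends 12:50 at or before Woodwind Rehearsal starts 17:45 → clear.
Woodwind Block: ends 16:40 at or before Woodwind Rehearsal starts 17:45 → clear.
Full Warm-up: ends 16:25 at or before Woodwind Rehearsal starts 17:45 → clear.
Strings Soundcheck: ends 17:15 at or before Woodwind Rehearsal starts 17:45 → clear.
Tech Block: starts 18:55 at or after Woodwind Rehearsal ends 17:50 → clear.
Dress Session: starts 19:25 at or after Woodwind Rehearsal ends 17:50 → clear.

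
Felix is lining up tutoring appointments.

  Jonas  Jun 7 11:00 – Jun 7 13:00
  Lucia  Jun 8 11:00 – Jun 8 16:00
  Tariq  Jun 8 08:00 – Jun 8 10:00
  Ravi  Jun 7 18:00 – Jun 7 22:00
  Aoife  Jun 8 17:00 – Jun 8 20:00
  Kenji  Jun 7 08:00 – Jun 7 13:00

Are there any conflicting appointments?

Sorted by start: Kenji, Jonas, Ravi, Tariq, Lucia, Aoife.
Jonas starts before Kenji ends → Kenji and Jonas overlap.
That's a conflict, so the schedule is not conflict-free.

Yes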